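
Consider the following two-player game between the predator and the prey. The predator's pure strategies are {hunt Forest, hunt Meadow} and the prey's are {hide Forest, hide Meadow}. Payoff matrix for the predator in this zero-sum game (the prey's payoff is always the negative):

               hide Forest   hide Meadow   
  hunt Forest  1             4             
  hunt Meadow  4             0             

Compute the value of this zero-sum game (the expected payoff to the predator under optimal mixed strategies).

v = 16/7

For the predator to be willing to mix, the predator must be indifferent between hunt Forest and hunt Meadow, which pins down the prey's mix.
  the predator's payoff to hunt Forest: q·1 + (1−q)·4 = -3q + 4
  the predator's payoff to hunt Meadow: q·4 + (1−q)·0 = 4q
  -3q + 4 = 4q  ⇒  -7q = -4  ⇒  q = 4/7.
The value is the predator's expected payoff against this mix (using hunt Forest): (4/7)·1 + (3/7)·4 = 16/7.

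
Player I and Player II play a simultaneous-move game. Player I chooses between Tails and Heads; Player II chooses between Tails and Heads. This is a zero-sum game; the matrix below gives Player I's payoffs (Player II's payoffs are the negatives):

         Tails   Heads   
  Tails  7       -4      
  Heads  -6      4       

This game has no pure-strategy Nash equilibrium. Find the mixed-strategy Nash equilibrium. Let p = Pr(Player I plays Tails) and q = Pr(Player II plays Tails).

Set Player II's expected payoff from Tails equal to that from Heads:
  Player II's payoff from Tails: p·(-7) + (1−p)·6 = -13p + 6
  Player II's payoff from Heads: p·4 + (1−p)·(-4) = 8p - 4
  -13p + 6 = 8p - 4  ⇒  -21p = -10  ⇒  p = 10/21.
Set Player I's expected payoff from Tails equal to that from Heads:
  Player I's payoff from Tails: q·7 + (1−q)·(-4) = 11q - 4
  Player I's payoff from Heads: q·(-6) + (1−q)·4 = -10q + 4
  11q - 4 = -10q + 4  ⇒  21q = 8  ⇒  q = 8/21.

p = 10/21, q = 8/21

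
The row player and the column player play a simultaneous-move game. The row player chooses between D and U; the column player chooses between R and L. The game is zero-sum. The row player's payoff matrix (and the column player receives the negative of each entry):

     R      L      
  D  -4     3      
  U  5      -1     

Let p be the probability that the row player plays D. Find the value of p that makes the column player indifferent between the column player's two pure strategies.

The row player's mix must leave the column player indifferent between R and L.
  the column player's expected payoff from R: p·4 + (1−p)·(-5) = 9p - 5
  the column player's expected payoff from L: p·(-3) + (1−p)·1 = -4p + 1
  9p - 5 = -4p + 1  ⇒  13p = 6  ⇒  p = 6/13.

p = 6/13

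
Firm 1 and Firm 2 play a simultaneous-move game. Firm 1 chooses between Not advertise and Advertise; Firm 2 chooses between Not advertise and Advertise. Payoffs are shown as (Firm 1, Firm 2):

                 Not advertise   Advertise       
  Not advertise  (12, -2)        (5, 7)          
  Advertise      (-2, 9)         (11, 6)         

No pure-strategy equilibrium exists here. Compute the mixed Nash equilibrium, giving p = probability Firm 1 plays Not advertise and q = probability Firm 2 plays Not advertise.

Firm 2's indifference between Not advertise and Advertise determines Firm 1's mixing probability p:
  Firm 2's payoff from Not advertise: p·(-2) + (1−p)·9 = -11p + 9
  Firm 2's payoff from Advertise: p·7 + (1−p)·6 = p + 6
  -11p + 9 = p + 6  ⇒  -12p = -3  ⇒  p = 1/4.
Set Firm 1's expected payoff from Not advertise equal to that from Advertise:
  Firm 1's expected payoff from Not advertise: q·12 + (1−q)·5 = 7q + 5
  Firm 1's expected payoff from Advertise: q·(-2) + (1−q)·11 = -13q + 11
  7q + 5 = -13q + 11  ⇒  20q = 6  ⇒  q = 3/10.

p = 1/4, q = 3/10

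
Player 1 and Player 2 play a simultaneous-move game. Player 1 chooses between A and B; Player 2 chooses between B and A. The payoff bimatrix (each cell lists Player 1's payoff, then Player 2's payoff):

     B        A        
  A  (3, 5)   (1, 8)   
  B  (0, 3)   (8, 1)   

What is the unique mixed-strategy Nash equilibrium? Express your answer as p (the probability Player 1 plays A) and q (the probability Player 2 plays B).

Set Player 2's expected payoff from B equal to that from A:
  Player 2's payoff to B: p·5 + (1−p)·3 = 2p + 3
  Player 2's payoff to A: p·8 + (1−p)·1 = 7p + 1
  2p + 3 = 7p + 1  ⇒  -5p = -2  ⇒  p = 2/5.
In a mixed equilibrium Player 1 is indifferent between A and B; this condition fixes q.
  Player 1's expected payoff from A: q·3 + (1−q)·1 = 2q + 1
  Player 1's expected payoff from B: q·0 + (1−q)·8 = -8q + 8
  2q + 1 = -8q + 8  ⇒  10q = 7  ⇒  q = 7/10.

p = 2/5, q = 7/10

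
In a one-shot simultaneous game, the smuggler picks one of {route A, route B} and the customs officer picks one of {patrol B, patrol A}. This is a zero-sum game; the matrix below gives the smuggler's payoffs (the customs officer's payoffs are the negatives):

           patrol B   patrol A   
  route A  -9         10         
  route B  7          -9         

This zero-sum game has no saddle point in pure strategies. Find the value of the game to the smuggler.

For the smuggler to be willing to mix, the smuggler must be indifferent between route A and route B, which pins down the customs officer's mix.
  the smuggler's payoff from route A: q·(-9) + (1−q)·10 = -19q + 10
  the smuggler's payoff from route B: q·7 + (1−q)·(-9) = 16q - 9
  -19q + 10 = 16q - 9  ⇒  -35q = -19  ⇒  q = 19/35.
The value is the smuggler's expected payoff against this mix (using route A): (19/35)·(-9) + (16/35)·10 = -11/35.

v = -11/35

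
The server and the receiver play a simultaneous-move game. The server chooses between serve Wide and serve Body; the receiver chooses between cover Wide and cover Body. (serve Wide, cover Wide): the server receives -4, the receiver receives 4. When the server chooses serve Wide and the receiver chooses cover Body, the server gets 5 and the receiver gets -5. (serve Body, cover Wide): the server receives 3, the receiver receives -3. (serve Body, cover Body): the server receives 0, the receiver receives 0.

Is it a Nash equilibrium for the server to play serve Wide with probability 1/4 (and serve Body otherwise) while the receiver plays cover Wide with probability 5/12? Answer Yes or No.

Yes

Check the receiver's indifference given the server's mix p = 1/4:
  payoff from cover Wide = -5/4; payoff from cover Body = -5/4 — equal.
Check the server's indifference given the receiver's mix q = 5/12:
  payoff from serve Wide = 5/4; payoff from serve Body = 5/4 — equal.
Both players are indifferent, so neither can profitably deviate.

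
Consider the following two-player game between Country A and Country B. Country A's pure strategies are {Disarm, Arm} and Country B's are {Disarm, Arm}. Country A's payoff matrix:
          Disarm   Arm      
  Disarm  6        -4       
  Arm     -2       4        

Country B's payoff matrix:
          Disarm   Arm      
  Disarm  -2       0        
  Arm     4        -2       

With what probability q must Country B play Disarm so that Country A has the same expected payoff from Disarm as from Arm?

q = 1/2

Country B's mix must leave Country A indifferent between Disarm and Arm.
  Country A's expected payoff from Disarm: q·6 + (1−q)·(-4) = 10q - 4
  Country A's expected payoff from Arm: q·(-2) + (1−q)·4 = -6q + 4
  10q - 4 = -6q + 4  ⇒  16q = 8  ⇒  q = 1/2.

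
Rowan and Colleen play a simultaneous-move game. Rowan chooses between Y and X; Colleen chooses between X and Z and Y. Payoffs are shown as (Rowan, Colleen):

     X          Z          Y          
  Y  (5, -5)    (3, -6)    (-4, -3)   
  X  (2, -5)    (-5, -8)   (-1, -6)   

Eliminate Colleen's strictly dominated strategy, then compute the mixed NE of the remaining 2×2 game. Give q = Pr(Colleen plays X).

q = 1/2

Colleen's strategy Z is strictly dominated by Y: -3 > -6 and -6 > -8. Eliminate Z.
Rowan's indifference between Y and X determines Colleen's mixing probability q:
  Rowan's expected payoff from Y: q·5 + (1−q)·(-4) = 9q - 4
  Rowan's expected payoff from X: q·2 + (1−q)·(-1) = 3q - 1
  9q - 4 = 3q - 1  ⇒  6q = 3  ⇒  q = 1/2.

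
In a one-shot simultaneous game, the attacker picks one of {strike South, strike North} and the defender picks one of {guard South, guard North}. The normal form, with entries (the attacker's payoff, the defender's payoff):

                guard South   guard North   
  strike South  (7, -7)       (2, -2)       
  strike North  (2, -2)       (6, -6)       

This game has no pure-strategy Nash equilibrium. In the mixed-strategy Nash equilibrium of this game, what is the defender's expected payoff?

-38/9

The attacker's mix must leave the defender indifferent between guard South and guard North.
  the defender's expected payoff from guard South: p·(-7) + (1−p)·(-2) = -5p - 2
  the defender's expected payoff from guard North: p·(-2) + (1−p)·(-6) = 4p - 6
  -5p - 2 = 4p - 6  ⇒  -9p = -4  ⇒  p = 4/9.
At equilibrium the defender is indifferent across columns, so the defender's payoff equals the payoff from guard South: (4/9)·(-7) + (5/9)·(-2) = -38/9.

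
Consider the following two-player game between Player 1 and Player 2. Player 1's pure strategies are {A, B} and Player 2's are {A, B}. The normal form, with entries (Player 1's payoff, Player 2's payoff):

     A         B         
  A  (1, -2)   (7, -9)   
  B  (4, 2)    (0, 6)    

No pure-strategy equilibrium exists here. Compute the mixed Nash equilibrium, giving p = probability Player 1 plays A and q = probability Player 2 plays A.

p = 4/11, q = 7/10

Player 1's mix must leave Player 2 indifferent between A and B.
  Player 2's payoff to A: p·(-2) + (1−p)·2 = -4p + 2
  Player 2's payoff to B: p·(-9) + (1−p)·6 = -15p + 6
  -4p + 2 = -15p + 6  ⇒  11p = 4  ⇒  p = 4/11.
In a mixed equilibrium Player 1 is indifferent between A and B; this condition fixes q.
  Player 1's payoff to A: q·1 + (1−q)·7 = -6q + 7
  Player 1's payoff to B: q·4 + (1−q)·0 = 4q
  -6q + 7 = 4q  ⇒  -10q = -7  ⇒  q = 7/10.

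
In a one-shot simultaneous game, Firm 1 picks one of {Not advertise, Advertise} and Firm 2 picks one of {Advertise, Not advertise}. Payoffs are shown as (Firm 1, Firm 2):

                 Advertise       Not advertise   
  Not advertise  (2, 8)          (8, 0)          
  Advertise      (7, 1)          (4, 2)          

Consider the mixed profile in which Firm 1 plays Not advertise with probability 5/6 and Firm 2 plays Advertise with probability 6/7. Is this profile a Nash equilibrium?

No

Given Firm 1's mix p = 5/6, Firm 2's payoff from Advertise is 41/6 but from Not advertise is 1/3. Firm 2 strictly prefers Advertise, so Firm 2 would not mix.
So the proposed profile is not a Nash equilibrium.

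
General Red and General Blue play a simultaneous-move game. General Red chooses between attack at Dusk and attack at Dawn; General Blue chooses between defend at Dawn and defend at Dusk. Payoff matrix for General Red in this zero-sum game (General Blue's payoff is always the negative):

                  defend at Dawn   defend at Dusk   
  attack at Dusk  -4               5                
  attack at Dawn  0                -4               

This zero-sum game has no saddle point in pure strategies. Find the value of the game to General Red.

v = -16/13

Set General Red's expected payoff from attack at Dusk equal to that from attack at Dawn:
  General Red's payoff from attack at Dusk: q·(-4) + (1−q)·5 = -9q + 5
  General Red's payoff from attack at Dawn: q·0 + (1−q)·(-4) = 4q - 4
  -9q + 5 = 4q - 4  ⇒  -13q = -9  ⇒  q = 9/13.
The value is General Red's expected payoff against this mix (using attack at Dusk): (9/13)·(-4) + (4/13)·5 = -16/13.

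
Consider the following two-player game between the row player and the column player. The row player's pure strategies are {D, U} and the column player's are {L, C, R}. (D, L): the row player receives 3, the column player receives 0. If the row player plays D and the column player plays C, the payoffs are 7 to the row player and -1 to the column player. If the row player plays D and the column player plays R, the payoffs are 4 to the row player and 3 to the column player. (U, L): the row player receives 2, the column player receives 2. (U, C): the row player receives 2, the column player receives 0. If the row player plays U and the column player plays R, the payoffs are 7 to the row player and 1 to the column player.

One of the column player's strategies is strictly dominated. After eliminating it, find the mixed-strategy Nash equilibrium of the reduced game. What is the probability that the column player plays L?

The column player's strategy C is strictly dominated by L: 0 > -1 and 2 > 0. Eliminate C.
Set the row player's expected payoff from D equal to that from U:
  the row player's payoff from D: q·3 + (1−q)·4 = -q + 4
  the row player's payoff from U: q·2 + (1−q)·7 = -5q + 7
  -q + 4 = -5q + 7  ⇒  4q = 3  ⇒  q = 3/4.

q = 3/4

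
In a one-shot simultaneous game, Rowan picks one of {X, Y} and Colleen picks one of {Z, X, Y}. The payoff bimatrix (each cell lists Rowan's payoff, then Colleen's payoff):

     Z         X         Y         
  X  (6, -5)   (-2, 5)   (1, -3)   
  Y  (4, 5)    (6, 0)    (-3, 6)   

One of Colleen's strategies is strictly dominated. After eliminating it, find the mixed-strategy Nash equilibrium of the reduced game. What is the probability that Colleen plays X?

q = 1/3

Colleen's strategy Z is strictly dominated by Y: -3 > -5 and 6 > 5. Eliminate Z.
Set Rowan's expected payoff from X equal to that from Y:
  Rowan's payoff from X: q·(-2) + (1−q)·1 = -3q + 1
  Rowan's payoff from Y: q·6 + (1−q)·(-3) = 9q - 3
  -3q + 1 = 9q - 3  ⇒  -12q = -4  ⇒  q = 1/3.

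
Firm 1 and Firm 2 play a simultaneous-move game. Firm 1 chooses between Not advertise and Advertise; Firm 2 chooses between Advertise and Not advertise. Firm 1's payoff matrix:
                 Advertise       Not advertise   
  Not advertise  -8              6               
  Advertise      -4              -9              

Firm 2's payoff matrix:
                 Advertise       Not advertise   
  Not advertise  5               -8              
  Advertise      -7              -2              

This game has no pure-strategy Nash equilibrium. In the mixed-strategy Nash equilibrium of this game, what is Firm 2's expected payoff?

For Firm 2 to be willing to mix, Firm 2 must be indifferent between Advertise and Not advertise, which pins down Firm 1's mix.
  Firm 2's payoff from Advertise: p·5 + (1−p)·(-7) = 12p - 7
  Firm 2's payoff from Not advertise: p·(-8) + (1−p)·(-2) = -6p - 2
  12p - 7 = -6p - 2  ⇒  18p = 5  ⇒  p = 5/18.
At equilibrium Firm 2 is indifferent across columns, so Firm 2's payoff equals the payoff from Advertise: (5/18)·5 + (13/18)·(-7) = -11/3.

-11/3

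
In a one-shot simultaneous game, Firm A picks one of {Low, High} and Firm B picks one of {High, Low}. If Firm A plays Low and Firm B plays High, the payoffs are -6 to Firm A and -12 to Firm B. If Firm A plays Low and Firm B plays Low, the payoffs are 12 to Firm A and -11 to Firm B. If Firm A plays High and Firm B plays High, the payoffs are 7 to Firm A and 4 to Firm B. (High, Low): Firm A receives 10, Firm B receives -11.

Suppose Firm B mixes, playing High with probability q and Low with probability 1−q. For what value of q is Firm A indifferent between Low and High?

q = 2/15

In a mixed equilibrium Firm A is indifferent between Low and High; this condition fixes q.
  Firm A's payoff from Low: q·(-6) + (1−q)·12 = -18q + 12
  Firm A's payoff from High: q·7 + (1−q)·10 = -3q + 10
  -18q + 12 = -3q + 10  ⇒  -15q = -2  ⇒  q = 2/15.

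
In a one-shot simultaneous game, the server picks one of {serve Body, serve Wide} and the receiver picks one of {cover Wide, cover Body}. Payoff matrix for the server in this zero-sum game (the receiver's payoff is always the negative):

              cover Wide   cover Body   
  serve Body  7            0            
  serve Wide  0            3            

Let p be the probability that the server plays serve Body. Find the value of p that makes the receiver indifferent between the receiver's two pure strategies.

p = 3/10

The server's mix must leave the receiver indifferent between cover Wide and cover Body.
  the receiver's expected payoff from cover Wide: p·(-7) + (1−p)·0 = -7p
  the receiver's expected payoff from cover Body: p·0 + (1−p)·(-3) = 3p - 3
  -7p = 3p - 3  ⇒  -10p = -3  ⇒  p = 3/10.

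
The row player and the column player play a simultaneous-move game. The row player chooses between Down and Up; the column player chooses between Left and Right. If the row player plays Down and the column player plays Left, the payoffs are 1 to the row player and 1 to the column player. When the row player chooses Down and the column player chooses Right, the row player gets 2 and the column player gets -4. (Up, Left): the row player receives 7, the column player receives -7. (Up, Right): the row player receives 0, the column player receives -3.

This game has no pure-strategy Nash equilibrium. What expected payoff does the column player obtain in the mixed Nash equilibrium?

-31/9

The column player's indifference between Left and Right determines the row player's mixing probability p:
  the column player's payoff to Left: p·1 + (1−p)·(-7) = 8p - 7
  the column player's payoff to Right: p·(-4) + (1−p)·(-3) = -p - 3
  8p - 7 = -p - 3  ⇒  9p = 4  ⇒  p = 4/9.
At equilibrium the column player is indifferent across columns, so the column player's payoff equals the payoff from Left: (4/9)·1 + (5/9)·(-7) = -31/9.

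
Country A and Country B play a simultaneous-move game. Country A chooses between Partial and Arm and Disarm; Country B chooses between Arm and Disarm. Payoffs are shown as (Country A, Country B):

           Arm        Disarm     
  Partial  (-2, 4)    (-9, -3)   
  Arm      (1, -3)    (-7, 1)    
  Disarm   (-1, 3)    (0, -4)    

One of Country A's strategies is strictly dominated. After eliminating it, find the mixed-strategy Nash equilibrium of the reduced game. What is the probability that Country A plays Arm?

Country A's strategy Partial is strictly dominated by Arm: 1 > -2 and -7 > -9. Eliminate Partial.
Country B's indifference between Arm and Disarm determines Country A's mixing probability p:
  Country B's payoff from Arm: p·(-3) + (1−p)·3 = -6p + 3
  Country B's payoff from Disarm: p·1 + (1−p)·(-4) = 5p - 4
  -6p + 3 = 5p - 4  ⇒  -11p = -7  ⇒  p = 7/11.

p = 7/11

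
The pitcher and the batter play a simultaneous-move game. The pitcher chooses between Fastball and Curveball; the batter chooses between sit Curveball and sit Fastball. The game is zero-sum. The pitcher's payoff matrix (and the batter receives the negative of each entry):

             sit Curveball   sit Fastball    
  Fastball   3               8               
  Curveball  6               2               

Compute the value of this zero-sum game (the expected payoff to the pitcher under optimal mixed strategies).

v = 14/3

For the pitcher to be willing to mix, the pitcher must be indifferent between Fastball and Curveball, which pins down the batter's mix.
  the pitcher's expected payoff from Fastball: q·3 + (1−q)·8 = -5q + 8
  the pitcher's expected payoff from Curveball: q·6 + (1−q)·2 = 4q + 2
  -5q + 8 = 4q + 2  ⇒  -9q = -6  ⇒  q = 2/3.
The value is the pitcher's expected payoff against this mix (using Fastball): (2/3)·3 + (1/3)·8 = 14/3.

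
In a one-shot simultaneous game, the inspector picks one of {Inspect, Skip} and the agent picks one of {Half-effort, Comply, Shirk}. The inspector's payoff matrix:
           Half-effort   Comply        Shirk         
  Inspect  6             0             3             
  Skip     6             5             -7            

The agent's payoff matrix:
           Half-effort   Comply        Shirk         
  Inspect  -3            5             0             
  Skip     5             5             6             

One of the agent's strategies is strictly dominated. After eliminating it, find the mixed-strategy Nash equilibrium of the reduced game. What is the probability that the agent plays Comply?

The agent's strategy Half-effort is strictly dominated by Shirk: 0 > -3 and 6 > 5. Eliminate Half-effort.
For the inspector to be willing to mix, the inspector must be indifferent between Inspect and Skip, which pins down the agent's mix.
  the inspector's payoff from Inspect: q·0 + (1−q)·3 = -3q + 3
  the inspector's payoff from Skip: q·5 + (1−q)·(-7) = 12q - 7
  -3q + 3 = 12q - 7  ⇒  -15q = -10  ⇒  q = 2/3.

q = 2/3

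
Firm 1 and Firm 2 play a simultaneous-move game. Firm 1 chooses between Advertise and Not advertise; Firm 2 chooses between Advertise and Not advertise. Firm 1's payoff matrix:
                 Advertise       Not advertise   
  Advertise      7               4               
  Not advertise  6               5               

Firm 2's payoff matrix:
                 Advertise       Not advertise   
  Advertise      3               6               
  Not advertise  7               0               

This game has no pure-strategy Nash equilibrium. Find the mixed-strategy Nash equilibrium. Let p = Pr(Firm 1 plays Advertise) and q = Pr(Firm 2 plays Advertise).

In a mixed equilibrium Firm 2 is indifferent between Advertise and Not advertise; this condition fixes p.
  Firm 2's payoff to Advertise: p·3 + (1−p)·7 = -4p + 7
  Firm 2's payoff to Not advertise: p·6 + (1−p)·0 = 6p
  -4p + 7 = 6p  ⇒  -10p = -7  ⇒  p = 7/10.
For Firm 1 to be willing to mix, Firm 1 must be indifferent between Advertise and Not advertise, which pins down Firm 2's mix.
  Firm 1's expected payoff from Advertise: q·7 + (1−q)·4 = 3q + 4
  Firm 1's expected payoff from Not advertise: q·6 + (1−q)·5 = q + 5
  3q + 4 = q + 5  ⇒  2q = 1  ⇒  q = 1/2.

p = 7/10, q = 1/2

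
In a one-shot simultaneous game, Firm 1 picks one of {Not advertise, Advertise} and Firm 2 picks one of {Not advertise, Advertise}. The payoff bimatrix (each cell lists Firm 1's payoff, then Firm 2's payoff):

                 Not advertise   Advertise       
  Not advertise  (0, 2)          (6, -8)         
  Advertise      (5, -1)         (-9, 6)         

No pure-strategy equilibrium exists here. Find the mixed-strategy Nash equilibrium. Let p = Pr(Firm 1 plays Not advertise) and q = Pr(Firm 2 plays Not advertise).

Firm 2's indifference between Not advertise and Advertise determines Firm 1's mixing probability p:
  Firm 2's payoff to Not advertise: p·2 + (1−p)·(-1) = 3p - 1
  Firm 2's payoff to Advertise: p·(-8) + (1−p)·6 = -14p + 6
  3p - 1 = -14p + 6  ⇒  17p = 7  ⇒  p = 7/17.
Firm 1's indifference between Not advertise and Advertise determines Firm 2's mixing probability q:
  Firm 1's payoff from Not advertise: q·0 + (1−q)·6 = -6q + 6
  Firm 1's payoff from Advertise: q·5 + (1−q)·(-9) = 14q - 9
  -6q + 6 = 14q - 9  ⇒  -20q = -15  ⇒  q = 3/4.

p = 7/17, q = 3/4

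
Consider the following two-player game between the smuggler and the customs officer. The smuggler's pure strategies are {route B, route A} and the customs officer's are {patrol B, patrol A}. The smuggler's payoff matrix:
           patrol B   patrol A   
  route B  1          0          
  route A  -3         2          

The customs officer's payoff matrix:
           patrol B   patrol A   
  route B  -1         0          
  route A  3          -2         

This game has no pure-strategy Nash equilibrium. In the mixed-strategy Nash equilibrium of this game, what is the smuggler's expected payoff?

1/3

Set the smuggler's expected payoff from route B equal to that from route A:
  the smuggler's expected payoff from route B: q·1 + (1−q)·0 = q
  the smuggler's expected payoff from route A: q·(-3) + (1−q)·2 = -5q + 2
  q = -5q + 2  ⇒  6q = 2  ⇒  q = 1/3.
At equilibrium the smuggler is indifferent across rows, so the smuggler's payoff equals the payoff from route B: (1/3)·1 + (2/3)·0 = 1/3.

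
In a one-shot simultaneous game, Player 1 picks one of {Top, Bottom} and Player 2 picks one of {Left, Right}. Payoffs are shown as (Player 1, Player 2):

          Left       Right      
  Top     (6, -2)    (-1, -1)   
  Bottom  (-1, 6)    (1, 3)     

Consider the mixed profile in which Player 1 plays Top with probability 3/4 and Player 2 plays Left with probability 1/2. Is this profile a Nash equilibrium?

Given Player 2's mix q = 1/2, Player 1's payoff from Top is 5/2 but from Bottom is 0. Player 1 strictly prefers Top, so Player 1 would not mix.
So the proposed profile is not a Nash equilibrium.

No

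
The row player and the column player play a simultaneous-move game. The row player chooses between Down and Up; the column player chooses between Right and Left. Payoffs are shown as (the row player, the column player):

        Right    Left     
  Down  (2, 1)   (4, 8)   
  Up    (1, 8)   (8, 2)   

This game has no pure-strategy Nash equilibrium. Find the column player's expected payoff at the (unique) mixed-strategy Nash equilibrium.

62/13

In a mixed equilibrium the column player is indifferent between Right and Left; this condition fixes p.
  the column player's payoff from Right: p·1 + (1−p)·8 = -7p + 8
  the column player's payoff from Left: p·8 + (1−p)·2 = 6p + 2
  -7p + 8 = 6p + 2  ⇒  -13p = -6  ⇒  p = 6/13.
At equilibrium the column player is indifferent across columns, so the column player's payoff equals the payoff from Right: (6/13)·1 + (7/13)·8 = 62/13.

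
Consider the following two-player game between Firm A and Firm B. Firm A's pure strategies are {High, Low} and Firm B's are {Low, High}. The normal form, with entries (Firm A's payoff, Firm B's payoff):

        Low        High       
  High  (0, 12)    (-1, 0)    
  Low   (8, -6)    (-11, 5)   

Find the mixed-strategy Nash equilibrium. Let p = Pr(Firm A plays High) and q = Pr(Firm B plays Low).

p = 11/23, q = 5/9

Firm A's mix must leave Firm B indifferent between Low and High.
  Firm B's payoff from Low: p·12 + (1−p)·(-6) = 18p - 6
  Firm B's payoff from High: p·0 + (1−p)·5 = -5p + 5
  18p - 6 = -5p + 5  ⇒  23p = 11  ⇒  p = 11/23.
Firm B's mix must leave Firm A indifferent between High and Low.
  Firm A's payoff from High: q·0 + (1−q)·(-1) = q - 1
  Firm A's payoff from Low: q·8 + (1−q)·(-11) = 19q - 11
  q - 1 = 19q - 11  ⇒  -18q = -10  ⇒  q = 5/9.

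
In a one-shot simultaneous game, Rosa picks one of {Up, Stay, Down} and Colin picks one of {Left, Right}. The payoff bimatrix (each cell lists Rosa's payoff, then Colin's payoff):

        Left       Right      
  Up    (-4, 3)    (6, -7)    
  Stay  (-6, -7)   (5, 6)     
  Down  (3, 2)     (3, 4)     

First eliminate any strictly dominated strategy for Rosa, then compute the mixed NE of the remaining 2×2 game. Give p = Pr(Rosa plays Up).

p = 1/6

Rosa's strategy Stay is strictly dominated by Up: -4 > -6 and 6 > 5. Eliminate Stay.
For Colin to be willing to mix, Colin must be indifferent between Left and Right, which pins down Rosa's mix.
  Colin's payoff to Left: p·3 + (1−p)·2 = p + 2
  Colin's payoff to Right: p·(-7) + (1−p)·4 = -11p + 4
  p + 2 = -11p + 4  ⇒  12p = 2  ⇒  p = 1/6.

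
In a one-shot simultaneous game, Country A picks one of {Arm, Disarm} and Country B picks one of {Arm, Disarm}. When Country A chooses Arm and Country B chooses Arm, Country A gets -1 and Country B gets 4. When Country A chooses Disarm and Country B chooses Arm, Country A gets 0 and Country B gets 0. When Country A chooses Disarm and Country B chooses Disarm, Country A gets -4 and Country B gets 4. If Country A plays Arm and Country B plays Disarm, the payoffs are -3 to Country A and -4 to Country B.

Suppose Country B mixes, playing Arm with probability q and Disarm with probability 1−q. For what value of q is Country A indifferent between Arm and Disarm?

In a mixed equilibrium Country A is indifferent between Arm and Disarm; this condition fixes q.
  Country A's payoff to Arm: q·(-1) + (1−q)·(-3) = 2q - 3
  Country A's payoff to Disarm: q·0 + (1−q)·(-4) = 4q - 4
  2q - 3 = 4q - 4  ⇒  -2q = -1  ⇒  q = 1/2.

q = 1/2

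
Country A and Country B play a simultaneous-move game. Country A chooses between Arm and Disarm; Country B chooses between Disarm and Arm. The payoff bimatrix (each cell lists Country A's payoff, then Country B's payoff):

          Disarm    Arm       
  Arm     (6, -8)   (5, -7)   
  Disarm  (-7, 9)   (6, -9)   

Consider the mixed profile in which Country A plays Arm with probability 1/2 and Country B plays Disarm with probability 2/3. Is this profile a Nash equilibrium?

Given Country A's mix p = 1/2, Country B's payoff from Disarm is 1/2 but from Arm is -8. Country B strictly prefers Disarm, so Country B would not mix.
So the proposed profile is not a Nash equilibrium.

No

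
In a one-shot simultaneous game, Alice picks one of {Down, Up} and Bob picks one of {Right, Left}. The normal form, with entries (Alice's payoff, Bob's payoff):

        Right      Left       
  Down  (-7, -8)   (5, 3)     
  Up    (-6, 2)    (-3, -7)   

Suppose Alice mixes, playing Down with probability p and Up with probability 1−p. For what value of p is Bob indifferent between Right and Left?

p = 9/20

Set Bob's expected payoff from Right equal to that from Left:
  Bob's payoff to Right: p·(-8) + (1−p)·2 = -10p + 2
  Bob's payoff to Left: p·3 + (1−p)·(-7) = 10p - 7
  -10p + 2 = 10p - 7  ⇒  -20p = -9  ⇒  p = 9/20.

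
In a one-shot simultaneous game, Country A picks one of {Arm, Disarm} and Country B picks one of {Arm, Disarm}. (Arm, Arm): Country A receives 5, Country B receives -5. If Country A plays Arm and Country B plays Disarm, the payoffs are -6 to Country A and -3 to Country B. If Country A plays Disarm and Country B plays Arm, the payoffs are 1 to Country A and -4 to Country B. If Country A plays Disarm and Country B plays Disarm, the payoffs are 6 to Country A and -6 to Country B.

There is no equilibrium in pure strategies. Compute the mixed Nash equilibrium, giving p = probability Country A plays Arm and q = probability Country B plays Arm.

p = 1/2, q = 3/4

Country B's indifference between Arm and Disarm determines Country A's mixing probability p:
  Country B's payoff from Arm: p·(-5) + (1−p)·(-4) = -p - 4
  Country B's payoff from Disarm: p·(-3) + (1−p)·(-6) = 3p - 6
  -p - 4 = 3p - 6  ⇒  -4p = -2  ⇒  p = 1/2.
Set Country A's expected payoff from Arm equal to that from Disarm:
  Country A's payoff to Arm: q·5 + (1−q)·(-6) = 11q - 6
  Country A's payoff to Disarm: q·1 + (1−q)·6 = -5q + 6
  11q - 6 = -5q + 6  ⇒  16q = 12  ⇒  q = 3/4.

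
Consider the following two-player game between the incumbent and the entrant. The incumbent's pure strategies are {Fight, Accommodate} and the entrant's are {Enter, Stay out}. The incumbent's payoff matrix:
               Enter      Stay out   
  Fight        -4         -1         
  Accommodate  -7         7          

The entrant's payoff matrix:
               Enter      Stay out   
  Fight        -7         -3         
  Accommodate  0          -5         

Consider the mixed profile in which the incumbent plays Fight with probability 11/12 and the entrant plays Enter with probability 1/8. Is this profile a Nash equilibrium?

Given the incumbent's mix p = 11/12, the entrant's payoff from Enter is -77/12 but from Stay out is -19/6. The entrant strictly prefers Stay out, so the entrant would not mix.
So the proposed profile is not a Nash equilibrium.

No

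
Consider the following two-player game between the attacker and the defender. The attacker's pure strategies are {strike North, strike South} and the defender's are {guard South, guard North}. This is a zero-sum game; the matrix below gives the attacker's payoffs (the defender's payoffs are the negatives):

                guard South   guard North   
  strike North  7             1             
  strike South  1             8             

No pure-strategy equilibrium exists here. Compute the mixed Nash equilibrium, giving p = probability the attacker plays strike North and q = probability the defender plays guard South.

p = 7/13, q = 7/13

The defender's indifference between guard South and guard North determines the attacker's mixing probability p:
  the defender's payoff from guard South: p·(-7) + (1−p)·(-1) = -6p - 1
  the defender's payoff from guard North: p·(-1) + (1−p)·(-8) = 7p - 8
  -6p - 1 = 7p - 8  ⇒  -13p = -7  ⇒  p = 7/13.
In a mixed equilibrium the attacker is indifferent between strike North and strike South; this condition fixes q.
  the attacker's expected payoff from strike North: q·7 + (1−q)·1 = 6q + 1
  the attacker's expected payoff from strike South: q·1 + (1−q)·8 = -7q + 8
  6q + 1 = -7q + 8  ⇒  13q = 7  ⇒  q = 7/13.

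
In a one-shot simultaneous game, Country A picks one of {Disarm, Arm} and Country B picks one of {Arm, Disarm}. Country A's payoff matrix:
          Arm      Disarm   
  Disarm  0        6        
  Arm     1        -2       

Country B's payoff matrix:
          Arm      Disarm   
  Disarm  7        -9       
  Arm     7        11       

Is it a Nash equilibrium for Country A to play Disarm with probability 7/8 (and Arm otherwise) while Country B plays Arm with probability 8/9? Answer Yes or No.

No

Given Country A's mix p = 7/8, Country B's payoff from Arm is 7 but from Disarm is -13/2. Country B strictly prefers Arm, so Country B would not mix.
So the proposed profile is not a Nash equilibrium.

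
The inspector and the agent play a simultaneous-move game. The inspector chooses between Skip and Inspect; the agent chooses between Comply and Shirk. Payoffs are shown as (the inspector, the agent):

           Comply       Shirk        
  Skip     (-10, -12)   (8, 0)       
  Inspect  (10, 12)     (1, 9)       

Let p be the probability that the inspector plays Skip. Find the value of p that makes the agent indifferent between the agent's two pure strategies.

Set the agent's expected payoff from Comply equal to that from Shirk:
  the agent's expected payoff from Comply: p·(-12) + (1−p)·12 = -24p + 12
  the agent's expected payoff from Shirk: p·0 + (1−p)·9 = -9p + 9
  -24p + 12 = -9p + 9  ⇒  -15p = -3  ⇒  p = 1/5.

p = 1/5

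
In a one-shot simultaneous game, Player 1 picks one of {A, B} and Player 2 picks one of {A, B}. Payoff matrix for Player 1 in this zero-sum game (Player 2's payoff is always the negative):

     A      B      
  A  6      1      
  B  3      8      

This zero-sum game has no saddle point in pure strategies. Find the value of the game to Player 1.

v = 9/2

Player 1's indifference between A and B determines Player 2's mixing probability q:
  Player 1's expected payoff from A: q·6 + (1−q)·1 = 5q + 1
  Player 1's expected payoff from B: q·3 + (1−q)·8 = -5q + 8
  5q + 1 = -5q + 8  ⇒  10q = 7  ⇒  q = 7/10.
The value is Player 1's expected payoff against this mix (using A): (7/10)·6 + (3/10)·1 = 9/2.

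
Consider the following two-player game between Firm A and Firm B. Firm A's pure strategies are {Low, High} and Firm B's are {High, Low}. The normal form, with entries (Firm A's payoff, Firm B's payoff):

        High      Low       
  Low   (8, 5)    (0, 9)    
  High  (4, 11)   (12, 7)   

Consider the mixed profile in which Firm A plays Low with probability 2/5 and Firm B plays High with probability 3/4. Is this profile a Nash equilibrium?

No

Given Firm A's mix p = 2/5, Firm B's payoff from High is 43/5 but from Low is 39/5. Firm B strictly prefers High, so Firm B would not mix.
So the proposed profile is not a Nash equilibrium.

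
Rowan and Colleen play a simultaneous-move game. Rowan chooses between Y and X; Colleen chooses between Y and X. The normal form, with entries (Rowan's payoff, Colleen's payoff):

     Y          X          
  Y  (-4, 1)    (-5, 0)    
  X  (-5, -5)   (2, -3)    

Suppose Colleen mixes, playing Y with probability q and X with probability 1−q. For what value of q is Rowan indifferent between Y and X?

q = 7/8

Set Rowan's expected payoff from Y equal to that from X:
  Rowan's expected payoff from Y: q·(-4) + (1−q)·(-5) = q - 5
  Rowan's expected payoff from X: q·(-5) + (1−q)·2 = -7q + 2
  q - 5 = -7q + 2  ⇒  8q = 7  ⇒  q = 7/8.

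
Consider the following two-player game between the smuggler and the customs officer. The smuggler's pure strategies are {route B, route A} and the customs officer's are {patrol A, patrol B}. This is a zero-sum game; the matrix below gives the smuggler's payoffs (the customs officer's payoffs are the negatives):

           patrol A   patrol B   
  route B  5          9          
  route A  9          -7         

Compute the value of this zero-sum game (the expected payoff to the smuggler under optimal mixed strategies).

The smuggler's indifference between route B and route A determines the customs officer's mixing probability q:
  the smuggler's payoff from route B: q·5 + (1−q)·9 = -4q + 9
  the smuggler's payoff from route A: q·9 + (1−q)·(-7) = 16q - 7
  -4q + 9 = 16q - 7  ⇒  -20q = -16  ⇒  q = 4/5.
The value is the smuggler's expected payoff against this mix (using route B): (4/5)·5 + (1/5)·9 = 29/5.

v = 29/5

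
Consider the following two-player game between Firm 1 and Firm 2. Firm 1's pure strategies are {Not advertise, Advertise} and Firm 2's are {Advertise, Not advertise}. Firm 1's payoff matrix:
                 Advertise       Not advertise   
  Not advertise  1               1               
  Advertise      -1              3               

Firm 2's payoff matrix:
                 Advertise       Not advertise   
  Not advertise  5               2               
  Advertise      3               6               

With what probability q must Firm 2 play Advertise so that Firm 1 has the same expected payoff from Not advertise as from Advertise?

Set Firm 1's expected payoff from Not advertise equal to that from Advertise:
  Firm 1's payoff from Not advertise: q·1 + (1−q)·1 = 1
  Firm 1's payoff from Advertise: q·(-1) + (1−q)·3 = -4q + 3
  1 = -4q + 3  ⇒  4q = 2  ⇒  q = 1/2.

q = 1/2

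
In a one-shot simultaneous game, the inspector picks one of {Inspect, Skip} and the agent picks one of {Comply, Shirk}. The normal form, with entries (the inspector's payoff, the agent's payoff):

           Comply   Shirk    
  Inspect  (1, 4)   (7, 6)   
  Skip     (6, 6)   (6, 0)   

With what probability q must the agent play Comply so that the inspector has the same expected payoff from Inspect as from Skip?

q = 1/6

The inspector's indifference between Inspect and Skip determines the agent's mixing probability q:
  the inspector's payoff to Inspect: q·1 + (1−q)·7 = -6q + 7
  the inspector's payoff to Skip: q·6 + (1−q)·6 = 6
  -6q + 7 = 6  ⇒  -6q = -1  ⇒  q = 1/6.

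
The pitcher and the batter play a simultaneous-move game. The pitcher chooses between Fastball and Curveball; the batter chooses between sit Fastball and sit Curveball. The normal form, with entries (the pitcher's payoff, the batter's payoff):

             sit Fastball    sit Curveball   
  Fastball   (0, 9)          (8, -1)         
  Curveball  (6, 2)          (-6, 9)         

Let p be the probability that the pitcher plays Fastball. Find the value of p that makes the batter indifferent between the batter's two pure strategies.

In a mixed equilibrium the batter is indifferent between sit Fastball and sit Curveball; this condition fixes p.
  the batter's payoff to sit Fastball: p·9 + (1−p)·2 = 7p + 2
  the batter's payoff to sit Curveball: p·(-1) + (1−p)·9 = -10p + 9
  7p + 2 = -10p + 9  ⇒  17p = 7  ⇒  p = 7/17.

p = 7/17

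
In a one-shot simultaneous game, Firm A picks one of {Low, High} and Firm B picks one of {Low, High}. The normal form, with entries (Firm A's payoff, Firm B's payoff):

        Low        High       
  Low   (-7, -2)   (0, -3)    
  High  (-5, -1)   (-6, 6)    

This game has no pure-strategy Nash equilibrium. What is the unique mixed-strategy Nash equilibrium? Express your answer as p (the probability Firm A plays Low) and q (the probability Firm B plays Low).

p = 7/8, q = 3/4

Firm B's indifference between Low and High determines Firm A's mixing probability p:
  Firm B's expected payoff from Low: p·(-2) + (1−p)·(-1) = -p - 1
  Firm B's expected payoff from High: p·(-3) + (1−p)·6 = -9p + 6
  -p - 1 = -9p + 6  ⇒  8p = 7  ⇒  p = 7/8.
Set Firm A's expected payoff from Low equal to that from High:
  Firm A's payoff to Low: q·(-7) + (1−q)·0 = -7q
  Firm A's payoff to High: q·(-5) + (1−q)·(-6) = q - 6
  -7q = q - 6  ⇒  -8q = -6  ⇒  q = 3/4.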